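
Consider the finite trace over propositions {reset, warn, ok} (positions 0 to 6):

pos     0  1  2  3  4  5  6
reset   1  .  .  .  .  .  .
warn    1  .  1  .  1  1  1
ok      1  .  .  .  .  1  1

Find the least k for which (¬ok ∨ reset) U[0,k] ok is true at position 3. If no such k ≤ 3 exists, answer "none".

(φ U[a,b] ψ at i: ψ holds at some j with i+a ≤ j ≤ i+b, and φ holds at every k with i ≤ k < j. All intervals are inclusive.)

2

Need earliest j ≥ 3 with ok, and (¬ok ∨ reset) at every k in [3,j-1].
  j=3: rhs fails.
  j=4: rhs fails.
  j=5: rhs holds; lhs holds on [3,4]. k = 2.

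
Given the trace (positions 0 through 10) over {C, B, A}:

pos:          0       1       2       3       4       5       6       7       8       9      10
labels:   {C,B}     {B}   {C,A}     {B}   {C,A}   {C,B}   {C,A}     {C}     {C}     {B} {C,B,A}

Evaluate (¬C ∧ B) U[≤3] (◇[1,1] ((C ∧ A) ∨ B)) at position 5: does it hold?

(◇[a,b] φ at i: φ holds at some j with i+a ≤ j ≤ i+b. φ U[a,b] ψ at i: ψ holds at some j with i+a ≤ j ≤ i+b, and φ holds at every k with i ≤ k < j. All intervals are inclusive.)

Need some j in [5,8] with ◇[1,1] ((C ∧ A) ∨ B), and (¬C ∧ B) at every k in [5,j-1].
  j=5: ◇[1,1] ((C ∧ A) ∨ B) holds; no prefix to check → satisfied.

Yes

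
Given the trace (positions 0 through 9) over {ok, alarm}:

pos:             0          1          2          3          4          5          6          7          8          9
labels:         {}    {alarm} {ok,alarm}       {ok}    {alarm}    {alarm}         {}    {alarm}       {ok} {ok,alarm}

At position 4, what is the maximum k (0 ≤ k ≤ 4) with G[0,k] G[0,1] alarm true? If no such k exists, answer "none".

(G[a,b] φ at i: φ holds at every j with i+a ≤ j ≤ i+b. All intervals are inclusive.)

0

G[0,1] alarm must hold from j=4 onward; find where it first fails.
  j=4: holds
  j=5: fails
Holds on [4,4], so largest k = 0.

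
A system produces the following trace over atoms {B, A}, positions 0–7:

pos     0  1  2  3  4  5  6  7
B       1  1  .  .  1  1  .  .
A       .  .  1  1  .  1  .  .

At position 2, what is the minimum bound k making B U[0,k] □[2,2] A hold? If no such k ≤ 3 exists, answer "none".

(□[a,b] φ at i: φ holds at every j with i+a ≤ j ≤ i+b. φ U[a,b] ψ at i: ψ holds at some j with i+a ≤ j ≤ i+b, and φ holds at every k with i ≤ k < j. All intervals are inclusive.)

Need earliest j ≥ 2 with □[2,2] A, and B at every k in [2,j-1].
  j=2: rhs fails.
  j=3: rhs holds but lhs fails at k=2.
  j=4: rhs fails.
  j=5: rhs fails.
No witness within the range → none.

none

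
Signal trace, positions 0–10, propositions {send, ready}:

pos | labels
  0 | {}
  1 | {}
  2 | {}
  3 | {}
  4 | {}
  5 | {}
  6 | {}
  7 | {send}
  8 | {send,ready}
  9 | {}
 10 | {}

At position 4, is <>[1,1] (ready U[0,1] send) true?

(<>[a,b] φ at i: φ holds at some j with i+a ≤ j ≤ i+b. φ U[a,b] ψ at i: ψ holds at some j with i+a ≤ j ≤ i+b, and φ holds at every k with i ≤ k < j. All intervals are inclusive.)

False

Check (ready U[0,1] send) at each j in [5,5]:
  j=5: fails
No position in the window satisfies it → formula fails.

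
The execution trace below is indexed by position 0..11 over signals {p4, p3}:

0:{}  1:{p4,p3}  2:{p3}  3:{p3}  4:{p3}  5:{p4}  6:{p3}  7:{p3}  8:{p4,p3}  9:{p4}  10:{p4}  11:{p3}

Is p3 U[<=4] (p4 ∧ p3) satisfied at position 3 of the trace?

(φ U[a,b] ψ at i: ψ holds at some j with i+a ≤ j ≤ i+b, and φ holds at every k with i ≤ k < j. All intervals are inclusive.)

Need some j in [3,7] with (p4 ∧ p3), and p3 at every k in [3,j-1].
  j=3: (p4 ∧ p3) false.
  j=4: (p4 ∧ p3) false.
  j=5: (p4 ∧ p3) false.
  j=6: (p4 ∧ p3) false.
  j=7: (p4 ∧ p3) false.
No j in the window works → until fails.

No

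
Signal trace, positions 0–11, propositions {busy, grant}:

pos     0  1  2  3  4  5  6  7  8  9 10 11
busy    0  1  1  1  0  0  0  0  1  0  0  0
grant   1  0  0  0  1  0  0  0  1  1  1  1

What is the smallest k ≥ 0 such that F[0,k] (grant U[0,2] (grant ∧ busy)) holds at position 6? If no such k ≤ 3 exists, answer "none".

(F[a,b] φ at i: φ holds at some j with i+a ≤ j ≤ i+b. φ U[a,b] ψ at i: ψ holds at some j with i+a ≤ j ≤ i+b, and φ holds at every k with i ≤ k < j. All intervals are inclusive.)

Scan j = 6,7,… for (grant U[0,2] (grant ∧ busy)):
  j=6: fails
  j=7: fails
  j=8: holds
First hit at j=8, so smallest k = 8-6 = 2.

2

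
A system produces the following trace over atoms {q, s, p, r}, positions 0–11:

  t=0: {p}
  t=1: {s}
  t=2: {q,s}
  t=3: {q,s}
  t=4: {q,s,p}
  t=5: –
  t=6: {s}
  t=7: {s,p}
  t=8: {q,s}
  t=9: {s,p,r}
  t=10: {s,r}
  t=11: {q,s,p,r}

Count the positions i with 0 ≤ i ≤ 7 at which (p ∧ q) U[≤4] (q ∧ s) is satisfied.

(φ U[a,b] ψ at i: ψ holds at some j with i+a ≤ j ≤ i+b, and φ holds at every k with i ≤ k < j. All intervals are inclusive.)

Evaluate at each i in [0,7]:
  i=0: ✗ (lhs fails at k=0 before rhs at j=2)
  i=1: ✗ (lhs fails at k=1 before rhs at j=2)
  i=2: ✓ (rhs at j=2)
  i=3: ✓ (rhs at j=3)
  i=4: ✓ (rhs at j=4)
  i=5: ✗ (lhs fails at k=5 before rhs at j=8)
  i=6: ✗ (lhs fails at k=6 before rhs at j=8)
  i=7: ✗ (lhs fails at k=7 before rhs at j=8)
Positions where it holds: {2, 3, 4} → 3.

3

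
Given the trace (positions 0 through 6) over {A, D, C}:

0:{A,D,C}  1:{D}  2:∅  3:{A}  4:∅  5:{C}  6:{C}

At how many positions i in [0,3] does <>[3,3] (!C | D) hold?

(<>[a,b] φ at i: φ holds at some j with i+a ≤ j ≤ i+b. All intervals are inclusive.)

2

Evaluate at each i in [0,3]:
  i=0: ✓ (witness j=3)
  i=1: ✓ (witness j=4)
  i=2: ✗ (none in [5,5])
  i=3: ✗ (none in [6,6])
Positions where it holds: {0, 1} → 2.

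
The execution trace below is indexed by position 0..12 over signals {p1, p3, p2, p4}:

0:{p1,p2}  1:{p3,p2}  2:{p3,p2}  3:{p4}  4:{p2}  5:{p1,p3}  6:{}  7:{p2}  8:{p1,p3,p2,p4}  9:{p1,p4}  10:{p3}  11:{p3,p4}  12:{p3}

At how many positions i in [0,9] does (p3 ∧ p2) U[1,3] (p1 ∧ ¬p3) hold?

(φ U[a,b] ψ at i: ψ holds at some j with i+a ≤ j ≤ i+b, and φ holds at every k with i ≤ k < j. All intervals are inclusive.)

1

Evaluate at each i in [0,9]:
  i=0: ✗ (no rhs in [1,3])
  i=1: ✗ (no rhs in [2,4])
  i=2: ✗ (no rhs in [3,5])
  i=3: ✗ (no rhs in [4,6])
  i=4: ✗ (no rhs in [5,7])
  i=5: ✗ (no rhs in [6,8])
  i=6: ✗ (lhs fails at k=6 before rhs at j=9)
  i=7: ✗ (lhs fails at k=7 before rhs at j=9)
  i=8: ✓ (rhs at j=9; lhs holds on [8,8])
  i=9: ✗ (no rhs in [10,12])
Positions where it holds: {8} → 1.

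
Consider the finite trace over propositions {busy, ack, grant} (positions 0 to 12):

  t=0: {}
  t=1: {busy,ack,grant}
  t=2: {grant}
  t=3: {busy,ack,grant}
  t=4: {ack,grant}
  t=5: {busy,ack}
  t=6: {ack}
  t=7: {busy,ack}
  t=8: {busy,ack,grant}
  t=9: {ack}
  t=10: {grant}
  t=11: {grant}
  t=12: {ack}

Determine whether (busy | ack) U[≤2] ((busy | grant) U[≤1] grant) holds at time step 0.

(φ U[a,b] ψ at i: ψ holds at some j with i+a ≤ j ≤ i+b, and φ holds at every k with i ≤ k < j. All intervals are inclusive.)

Need some j in [0,2] with ((busy | grant) U[≤1] grant), and (busy | ack) at every k in [0,j-1].
  j=0: ((busy | grant) U[≤1] grant) — fails.
  j=1: ((busy | grant) U[≤1] grant) holds, but (busy | ack) fails at k=0 → not this j.
  j=2: ((busy | grant) U[≤1] grant) holds, but (busy | ack) fails at k=0 → not this j.
No j in the window works → until fails.

No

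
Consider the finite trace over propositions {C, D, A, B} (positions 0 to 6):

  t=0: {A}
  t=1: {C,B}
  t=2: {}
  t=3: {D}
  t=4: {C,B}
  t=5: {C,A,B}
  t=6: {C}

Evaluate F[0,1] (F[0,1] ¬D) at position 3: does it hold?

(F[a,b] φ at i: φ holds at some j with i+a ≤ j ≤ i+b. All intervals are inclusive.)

Yes

Check F[0,1] ¬D at each j in [3,4]:
  j=3: holds (witness at 4)
  j=4: holds (witness at 4)
Found at j=3 → formula holds.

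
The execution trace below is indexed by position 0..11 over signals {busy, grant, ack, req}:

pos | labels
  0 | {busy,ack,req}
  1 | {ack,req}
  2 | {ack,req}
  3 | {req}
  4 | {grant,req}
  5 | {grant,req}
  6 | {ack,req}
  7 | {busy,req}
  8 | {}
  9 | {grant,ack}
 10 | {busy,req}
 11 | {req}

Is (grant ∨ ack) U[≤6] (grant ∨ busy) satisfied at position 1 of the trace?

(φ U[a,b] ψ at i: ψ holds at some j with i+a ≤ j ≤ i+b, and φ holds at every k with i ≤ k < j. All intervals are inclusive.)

No

Need some j in [1,7] with (grant ∨ busy), and (grant ∨ ack) at every k in [1,j-1].
  j=1: (grant ∨ busy) false.
  j=2: (grant ∨ busy) false.
  j=3: (grant ∨ busy) false.
  j=4: (grant ∨ busy) holds, but (grant ∨ ack) fails at k=3 → not this j.
  j=5: (grant ∨ busy) holds, but (grant ∨ ack) fails at k=3 → not this j.
  j=6: (grant ∨ busy) false.
  j=7: (grant ∨ busy) holds, but (grant ∨ ack) fails at k=3 → not this j.
No j in the window works → until fails.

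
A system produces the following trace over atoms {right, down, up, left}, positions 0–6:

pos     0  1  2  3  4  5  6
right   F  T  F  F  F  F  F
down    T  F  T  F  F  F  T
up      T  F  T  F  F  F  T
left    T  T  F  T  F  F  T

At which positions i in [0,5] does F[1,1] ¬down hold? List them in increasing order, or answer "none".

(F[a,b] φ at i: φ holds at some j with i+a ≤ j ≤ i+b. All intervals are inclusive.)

0, 2, 3, 4

Evaluate at each i in [0,5]:
  i=0: ✓ (witness j=1)
  i=1: ✗ (none in [2,2])
  i=2: ✓ (witness j=3)
  i=3: ✓ (witness j=4)
  i=4: ✓ (witness j=5)
  i=5: ✗ (none in [6,6])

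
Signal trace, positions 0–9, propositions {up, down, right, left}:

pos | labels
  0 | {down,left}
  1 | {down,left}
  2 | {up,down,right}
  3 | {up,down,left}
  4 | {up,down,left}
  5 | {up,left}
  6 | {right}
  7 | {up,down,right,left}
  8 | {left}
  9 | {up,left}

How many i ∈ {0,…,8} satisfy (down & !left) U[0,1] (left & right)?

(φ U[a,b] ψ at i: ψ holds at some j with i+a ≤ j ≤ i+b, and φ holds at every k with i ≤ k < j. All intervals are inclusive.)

Evaluate at each i in [0,8]:
  i=0: ✗ (no rhs in [0,1])
  i=1: ✗ (no rhs in [1,2])
  i=2: ✗ (no rhs in [2,3])
  i=3: ✗ (no rhs in [3,4])
  i=4: ✗ (no rhs in [4,5])
  i=5: ✗ (no rhs in [5,6])
  i=6: ✗ (lhs fails at k=6 before rhs at j=7)
  i=7: ✓ (rhs at j=7)
  i=8: ✗ (no rhs in [8,9])
Positions where it holds: {7} → 1.

1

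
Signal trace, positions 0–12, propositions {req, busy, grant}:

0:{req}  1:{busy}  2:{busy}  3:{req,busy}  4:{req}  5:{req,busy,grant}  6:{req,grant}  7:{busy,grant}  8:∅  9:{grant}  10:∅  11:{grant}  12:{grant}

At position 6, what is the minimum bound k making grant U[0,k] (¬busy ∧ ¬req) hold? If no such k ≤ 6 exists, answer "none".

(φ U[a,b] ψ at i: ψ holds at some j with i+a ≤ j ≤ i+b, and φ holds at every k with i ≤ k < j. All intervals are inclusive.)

Need earliest j ≥ 6 with (¬busy ∧ ¬req), and grant at every k in [6,j-1].
  j=6: rhs fails.
  j=7: rhs fails.
  j=8: rhs holds; lhs holds on [6,7]. k = 2.

2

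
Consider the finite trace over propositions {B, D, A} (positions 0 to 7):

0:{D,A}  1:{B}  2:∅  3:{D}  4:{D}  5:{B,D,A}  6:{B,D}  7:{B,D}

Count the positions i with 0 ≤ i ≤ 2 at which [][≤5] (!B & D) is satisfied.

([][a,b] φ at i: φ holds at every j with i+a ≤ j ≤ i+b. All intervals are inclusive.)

0

Evaluate at each i in [0,2]:
  i=0: ✗ (fails at j=1)
  i=1: ✗ (fails at j=1)
  i=2: ✗ (fails at j=2)
Positions where it holds: {} → 0.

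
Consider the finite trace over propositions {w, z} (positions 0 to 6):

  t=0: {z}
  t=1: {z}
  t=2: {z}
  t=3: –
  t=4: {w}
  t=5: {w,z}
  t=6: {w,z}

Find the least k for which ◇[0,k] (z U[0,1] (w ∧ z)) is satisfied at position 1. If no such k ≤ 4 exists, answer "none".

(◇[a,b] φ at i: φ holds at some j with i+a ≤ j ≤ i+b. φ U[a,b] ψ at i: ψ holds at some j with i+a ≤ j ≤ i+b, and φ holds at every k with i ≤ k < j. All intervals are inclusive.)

Scan j = 1,2,… for (z U[0,1] (w ∧ z)):
  j=1: fails
  j=2: fails
  j=3: fails
  j=4: fails
  j=5: holds
First hit at j=5, so smallest k = 5-1 = 4.

4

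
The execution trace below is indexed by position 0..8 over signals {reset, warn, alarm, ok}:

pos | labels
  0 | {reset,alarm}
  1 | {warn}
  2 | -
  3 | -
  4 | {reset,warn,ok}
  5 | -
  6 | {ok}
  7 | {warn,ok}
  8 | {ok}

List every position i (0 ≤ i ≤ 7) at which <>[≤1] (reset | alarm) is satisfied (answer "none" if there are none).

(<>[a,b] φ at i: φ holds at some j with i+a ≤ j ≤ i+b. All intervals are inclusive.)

Evaluate at each i in [0,7]:
  i=0: ✓ (witness j=0)
  i=1: ✗ (none in [1,2])
  i=2: ✗ (none in [2,3])
  i=3: ✓ (witness j=4)
  i=4: ✓ (witness j=4)
  i=5: ✗ (none in [5,6])
  i=6: ✗ (none in [6,7])
  i=7: ✗ (none in [7,8])

0, 3, 4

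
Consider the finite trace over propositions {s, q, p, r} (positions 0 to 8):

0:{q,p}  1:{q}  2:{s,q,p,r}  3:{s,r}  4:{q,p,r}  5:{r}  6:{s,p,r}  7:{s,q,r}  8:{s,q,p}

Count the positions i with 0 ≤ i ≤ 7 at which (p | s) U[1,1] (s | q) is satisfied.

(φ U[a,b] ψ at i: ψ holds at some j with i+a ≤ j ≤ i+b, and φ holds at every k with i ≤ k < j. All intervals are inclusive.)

5

Evaluate at each i in [0,7]:
  i=0: ✓ (rhs at j=1; lhs holds on [0,0])
  i=1: ✗ (lhs fails at k=1 before rhs at j=2)
  i=2: ✓ (rhs at j=3; lhs holds on [2,2])
  i=3: ✓ (rhs at j=4; lhs holds on [3,3])
  i=4: ✗ (no rhs in [5,5])
  i=5: ✗ (lhs fails at k=5 before rhs at j=6)
  i=6: ✓ (rhs at j=7; lhs holds on [6,6])
  i=7: ✓ (rhs at j=8; lhs holds on [7,7])
Positions where it holds: {0, 2, 3, 6, 7} → 5.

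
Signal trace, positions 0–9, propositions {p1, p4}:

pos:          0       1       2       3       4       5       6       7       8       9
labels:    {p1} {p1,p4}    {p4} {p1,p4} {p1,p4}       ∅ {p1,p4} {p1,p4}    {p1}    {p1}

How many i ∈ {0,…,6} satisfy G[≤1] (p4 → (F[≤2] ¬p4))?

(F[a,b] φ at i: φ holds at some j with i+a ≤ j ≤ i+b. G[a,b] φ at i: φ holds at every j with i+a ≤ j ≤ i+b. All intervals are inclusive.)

Evaluate at each i in [0,6]:
  i=0: ✗ (fails at j=1)
  i=1: ✗ (fails at j=1)
  i=2: ✗ (fails at j=2)
  i=3: ✓ (all of [3,4])
  i=4: ✓ (all of [4,5])
  i=5: ✓ (all of [5,6])
  i=6: ✓ (all of [6,7])
Positions where it holds: {3, 4, 5, 6} → 4.

4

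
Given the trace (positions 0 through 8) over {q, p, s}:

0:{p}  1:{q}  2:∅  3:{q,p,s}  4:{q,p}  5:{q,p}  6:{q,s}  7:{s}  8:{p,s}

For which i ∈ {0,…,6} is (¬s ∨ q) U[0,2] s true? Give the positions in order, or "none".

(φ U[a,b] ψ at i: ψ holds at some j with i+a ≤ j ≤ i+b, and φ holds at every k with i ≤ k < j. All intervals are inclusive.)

1, 2, 3, 4, 5, 6

Evaluate at each i in [0,6]:
  i=0: ✗ (no rhs in [0,2])
  i=1: ✓ (rhs at j=3; lhs holds on [1,2])
  i=2: ✓ (rhs at j=3; lhs holds on [2,2])
  i=3: ✓ (rhs at j=3)
  i=4: ✓ (rhs at j=6; lhs holds on [4,5])
  i=5: ✓ (rhs at j=6; lhs holds on [5,5])
  i=6: ✓ (rhs at j=6)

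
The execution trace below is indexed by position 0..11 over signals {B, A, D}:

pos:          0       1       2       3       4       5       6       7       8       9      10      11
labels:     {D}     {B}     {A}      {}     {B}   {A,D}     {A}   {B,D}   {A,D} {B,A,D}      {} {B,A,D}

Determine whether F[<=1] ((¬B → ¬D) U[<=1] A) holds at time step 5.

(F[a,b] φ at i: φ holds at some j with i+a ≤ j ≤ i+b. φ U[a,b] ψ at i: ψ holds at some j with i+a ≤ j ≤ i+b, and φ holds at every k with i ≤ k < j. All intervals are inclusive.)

Check ((¬B → ¬D) U[<=1] A) at each j in [5,6]:
  j=5: holds
  j=6: holds
Found at j=5 → formula holds.

Yes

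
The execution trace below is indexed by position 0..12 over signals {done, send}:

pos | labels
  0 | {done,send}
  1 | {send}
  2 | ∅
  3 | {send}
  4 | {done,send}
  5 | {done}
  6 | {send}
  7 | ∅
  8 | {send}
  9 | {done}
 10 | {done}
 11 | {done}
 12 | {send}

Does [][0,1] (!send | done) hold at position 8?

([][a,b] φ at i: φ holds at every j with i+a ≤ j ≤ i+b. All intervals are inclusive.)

Check (!send | done) at every j in [8,9]:
  j=8: false
  j=9: true
Fails at j=8 → formula fails.

False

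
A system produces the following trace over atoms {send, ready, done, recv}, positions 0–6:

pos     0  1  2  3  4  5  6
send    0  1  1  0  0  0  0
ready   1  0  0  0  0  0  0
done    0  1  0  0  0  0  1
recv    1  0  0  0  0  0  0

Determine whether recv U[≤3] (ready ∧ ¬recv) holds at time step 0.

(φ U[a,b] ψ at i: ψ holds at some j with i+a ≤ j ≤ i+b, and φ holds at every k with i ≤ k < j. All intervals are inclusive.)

Need some j in [0,3] with (ready ∧ ¬recv), and recv at every k in [0,j-1].
  j=0: (ready ∧ ¬recv) false.
  j=1: (ready ∧ ¬recv) false.
  j=2: (ready ∧ ¬recv) false.
  j=3: (ready ∧ ¬recv) false.
No j in the window works → until fails.

Does not hold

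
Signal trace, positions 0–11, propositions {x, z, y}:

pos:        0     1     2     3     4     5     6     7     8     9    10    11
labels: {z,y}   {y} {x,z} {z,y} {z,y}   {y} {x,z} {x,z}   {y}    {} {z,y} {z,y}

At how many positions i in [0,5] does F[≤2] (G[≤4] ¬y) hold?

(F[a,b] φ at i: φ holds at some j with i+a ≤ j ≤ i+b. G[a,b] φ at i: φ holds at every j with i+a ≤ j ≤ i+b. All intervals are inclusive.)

Evaluate at each i in [0,5]:
  i=0: ✗ (none in [0,2])
  i=1: ✗ (none in [1,3])
  i=2: ✗ (none in [2,4])
  i=3: ✗ (none in [3,5])
  i=4: ✗ (none in [4,6])
  i=5: ✗ (none in [5,7])
Positions where it holds: {} → 0.

0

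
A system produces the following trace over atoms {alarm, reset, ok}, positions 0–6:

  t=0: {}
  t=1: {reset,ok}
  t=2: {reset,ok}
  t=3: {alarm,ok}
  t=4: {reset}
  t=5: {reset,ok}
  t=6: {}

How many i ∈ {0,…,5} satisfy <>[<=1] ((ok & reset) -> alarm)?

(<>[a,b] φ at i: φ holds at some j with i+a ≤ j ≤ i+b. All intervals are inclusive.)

Evaluate at each i in [0,5]:
  i=0: ✓ (witness j=0)
  i=1: ✗ (none in [1,2])
  i=2: ✓ (witness j=3)
  i=3: ✓ (witness j=3)
  i=4: ✓ (witness j=4)
  i=5: ✓ (witness j=6)
Positions where it holds: {0, 2, 3, 4, 5} → 5.

5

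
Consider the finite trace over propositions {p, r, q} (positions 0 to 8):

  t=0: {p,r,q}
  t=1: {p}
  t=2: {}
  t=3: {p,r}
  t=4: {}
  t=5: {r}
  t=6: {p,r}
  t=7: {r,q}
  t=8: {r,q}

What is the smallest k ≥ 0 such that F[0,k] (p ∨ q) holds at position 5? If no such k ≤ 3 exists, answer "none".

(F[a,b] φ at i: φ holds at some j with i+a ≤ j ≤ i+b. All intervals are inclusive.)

1

Scan j = 5,6,… for (p ∨ q):
  j=5: fails
  j=6: holds
First hit at j=6, so smallest k = 6-5 = 1.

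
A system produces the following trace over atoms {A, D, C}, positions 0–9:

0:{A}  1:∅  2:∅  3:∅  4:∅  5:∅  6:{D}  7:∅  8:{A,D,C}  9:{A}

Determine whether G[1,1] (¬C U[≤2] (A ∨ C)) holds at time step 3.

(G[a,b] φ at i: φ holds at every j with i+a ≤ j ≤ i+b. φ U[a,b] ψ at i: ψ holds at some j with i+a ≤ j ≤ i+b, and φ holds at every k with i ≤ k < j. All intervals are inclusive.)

Does not hold

Check (¬C U[≤2] (A ∨ C)) at every j in [4,4]:
  j=4: fails
Fails at j=4 → formula fails.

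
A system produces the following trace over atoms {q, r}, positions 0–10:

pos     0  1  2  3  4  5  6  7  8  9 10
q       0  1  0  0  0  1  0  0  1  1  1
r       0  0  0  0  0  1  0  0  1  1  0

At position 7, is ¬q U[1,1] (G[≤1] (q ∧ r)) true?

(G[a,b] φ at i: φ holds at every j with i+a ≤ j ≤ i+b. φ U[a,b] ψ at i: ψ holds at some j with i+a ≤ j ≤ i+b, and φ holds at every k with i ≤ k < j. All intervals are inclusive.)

Need some j in [8,8] with G[≤1] (q ∧ r), and ¬q at every k in [7,j-1].
  j=8: G[≤1] (q ∧ r) holds; ¬q holds at every k in [7,7] → satisfied.

True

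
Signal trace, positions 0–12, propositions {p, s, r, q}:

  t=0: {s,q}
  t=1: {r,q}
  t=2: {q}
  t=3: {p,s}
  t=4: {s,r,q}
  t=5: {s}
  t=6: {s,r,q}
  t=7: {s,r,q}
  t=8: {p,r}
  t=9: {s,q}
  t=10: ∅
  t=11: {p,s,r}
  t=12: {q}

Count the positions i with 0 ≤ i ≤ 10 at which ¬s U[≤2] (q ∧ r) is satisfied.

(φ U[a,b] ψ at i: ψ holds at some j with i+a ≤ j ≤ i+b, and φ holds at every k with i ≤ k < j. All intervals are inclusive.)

Evaluate at each i in [0,10]:
  i=0: ✗ (lhs fails at k=0 before rhs at j=1)
  i=1: ✓ (rhs at j=1)
  i=2: ✗ (lhs fails at k=3 before rhs at j=4)
  i=3: ✗ (lhs fails at k=3 before rhs at j=4)
  i=4: ✓ (rhs at j=4)
  i=5: ✗ (lhs fails at k=5 before rhs at j=6)
  i=6: ✓ (rhs at j=6)
  i=7: ✓ (rhs at j=7)
  i=8: ✗ (no rhs in [8,10])
  i=9: ✗ (no rhs in [9,11])
  i=10: ✗ (no rhs in [10,12])
Positions where it holds: {1, 4, 6, 7} → 4.

4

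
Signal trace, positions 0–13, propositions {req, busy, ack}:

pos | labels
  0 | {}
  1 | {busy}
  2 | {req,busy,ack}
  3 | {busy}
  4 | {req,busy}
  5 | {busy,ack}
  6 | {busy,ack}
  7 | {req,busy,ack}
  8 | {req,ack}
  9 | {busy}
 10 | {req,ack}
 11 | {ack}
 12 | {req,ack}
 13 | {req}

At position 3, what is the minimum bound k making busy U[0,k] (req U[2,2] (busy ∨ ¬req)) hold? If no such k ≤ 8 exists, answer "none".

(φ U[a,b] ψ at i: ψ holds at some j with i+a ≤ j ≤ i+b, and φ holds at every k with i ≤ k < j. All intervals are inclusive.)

4

Need earliest j ≥ 3 with (req U[2,2] (busy ∨ ¬req)), and busy at every k in [3,j-1].
  j=3: rhs fails.
  j=4: rhs fails.
  j=5: rhs fails.
  j=6: rhs fails.
  j=7: rhs holds; lhs holds on [3,6]. k = 4.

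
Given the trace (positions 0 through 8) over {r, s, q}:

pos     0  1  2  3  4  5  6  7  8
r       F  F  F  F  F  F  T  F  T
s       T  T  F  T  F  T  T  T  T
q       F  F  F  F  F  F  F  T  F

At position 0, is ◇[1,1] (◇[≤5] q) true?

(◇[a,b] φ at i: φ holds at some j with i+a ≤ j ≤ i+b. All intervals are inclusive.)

Does not hold

Check ◇[≤5] q at each j in [1,1]:
  j=1: fails (none in [1,6])
No position in the window satisfies it → formula fails.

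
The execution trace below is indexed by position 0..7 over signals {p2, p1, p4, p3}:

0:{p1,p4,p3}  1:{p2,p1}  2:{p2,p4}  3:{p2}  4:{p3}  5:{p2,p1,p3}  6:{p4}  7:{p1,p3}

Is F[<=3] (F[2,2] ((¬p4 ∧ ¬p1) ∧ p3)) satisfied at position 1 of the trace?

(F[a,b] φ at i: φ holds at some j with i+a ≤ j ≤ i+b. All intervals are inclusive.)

Check F[2,2] ((¬p4 ∧ ¬p1) ∧ p3) at each j in [1,4]:
  j=1: fails (none in [3,3])
  j=2: holds (witness at 4)
  j=3: fails (none in [5,5])
  j=4: fails (none in [6,6])
Found at j=2 → formula holds.

Yes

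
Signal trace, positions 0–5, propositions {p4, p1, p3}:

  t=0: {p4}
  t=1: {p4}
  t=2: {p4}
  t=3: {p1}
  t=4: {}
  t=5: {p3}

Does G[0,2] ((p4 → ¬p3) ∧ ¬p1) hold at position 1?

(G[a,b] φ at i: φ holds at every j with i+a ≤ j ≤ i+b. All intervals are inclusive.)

Check ((p4 → ¬p3) ∧ ¬p1) at every j in [1,3]:
  j=1: true
  j=2: true
  j=3: false
Fails at j=3 → formula fails.

No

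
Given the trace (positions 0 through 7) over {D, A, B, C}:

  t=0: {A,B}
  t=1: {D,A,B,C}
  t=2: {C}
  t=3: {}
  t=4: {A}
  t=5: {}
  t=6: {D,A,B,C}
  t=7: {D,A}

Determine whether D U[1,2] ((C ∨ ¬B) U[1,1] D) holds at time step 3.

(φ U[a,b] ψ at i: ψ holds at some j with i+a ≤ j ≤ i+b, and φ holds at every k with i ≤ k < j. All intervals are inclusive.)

No

Need some j in [4,5] with ((C ∨ ¬B) U[1,1] D), and D at every k in [3,j-1].
  j=4: ((C ∨ ¬B) U[1,1] D) — fails.
  j=5: ((C ∨ ¬B) U[1,1] D) holds, but D fails at k=3 → not this j.
No j in the window works → until fails.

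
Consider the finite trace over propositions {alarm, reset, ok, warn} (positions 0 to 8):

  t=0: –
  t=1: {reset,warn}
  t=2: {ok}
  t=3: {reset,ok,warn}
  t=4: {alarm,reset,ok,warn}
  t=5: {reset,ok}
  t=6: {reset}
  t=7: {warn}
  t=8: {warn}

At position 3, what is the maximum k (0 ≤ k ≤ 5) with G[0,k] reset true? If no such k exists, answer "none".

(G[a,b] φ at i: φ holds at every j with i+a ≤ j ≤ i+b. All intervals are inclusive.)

reset must hold from j=3 onward; find where it first fails.
  j=3: holds
  j=4: holds
  j=5: holds
  j=6: holds
  j=7: fails
Holds on [3,6], so largest k = 3.

3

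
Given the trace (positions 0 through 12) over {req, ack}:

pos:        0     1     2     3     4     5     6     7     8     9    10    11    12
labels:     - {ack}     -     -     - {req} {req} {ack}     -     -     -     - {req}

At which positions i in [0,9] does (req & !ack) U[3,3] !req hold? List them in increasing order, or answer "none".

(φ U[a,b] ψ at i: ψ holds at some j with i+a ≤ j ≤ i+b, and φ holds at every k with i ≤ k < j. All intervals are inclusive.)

none

Evaluate at each i in [0,9]:
  i=0: ✗ (lhs fails at k=0 before rhs at j=3)
  i=1: ✗ (lhs fails at k=1 before rhs at j=4)
  i=2: ✗ (no rhs in [5,5])
  i=3: ✗ (no rhs in [6,6])
  i=4: ✗ (lhs fails at k=4 before rhs at j=7)
  i=5: ✗ (lhs fails at k=7 before rhs at j=8)
  i=6: ✗ (lhs fails at k=7 before rhs at j=9)
  i=7: ✗ (lhs fails at k=7 before rhs at j=10)
  i=8: ✗ (lhs fails at k=8 before rhs at j=11)
  i=9: ✗ (no rhs in [12,12])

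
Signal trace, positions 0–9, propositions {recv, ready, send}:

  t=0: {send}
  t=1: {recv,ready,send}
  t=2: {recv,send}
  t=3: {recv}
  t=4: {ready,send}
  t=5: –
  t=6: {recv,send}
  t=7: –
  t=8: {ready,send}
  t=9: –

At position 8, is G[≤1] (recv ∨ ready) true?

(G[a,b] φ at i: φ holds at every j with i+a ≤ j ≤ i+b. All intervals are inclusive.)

No

Check (recv ∨ ready) at every j in [8,9]:
  j=8: true
  j=9: false
Fails at j=9 → formula fails.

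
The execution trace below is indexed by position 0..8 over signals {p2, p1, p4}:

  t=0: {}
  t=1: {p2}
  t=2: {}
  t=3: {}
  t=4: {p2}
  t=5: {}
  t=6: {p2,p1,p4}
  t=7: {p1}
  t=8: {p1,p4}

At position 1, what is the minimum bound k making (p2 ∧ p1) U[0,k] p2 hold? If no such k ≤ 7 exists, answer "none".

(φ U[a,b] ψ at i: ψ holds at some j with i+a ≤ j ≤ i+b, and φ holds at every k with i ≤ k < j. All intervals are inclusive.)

Need earliest j ≥ 1 with p2, and (p2 ∧ p1) at every k in [1,j-1].
  j=1: rhs holds (empty prefix). k = 0.

0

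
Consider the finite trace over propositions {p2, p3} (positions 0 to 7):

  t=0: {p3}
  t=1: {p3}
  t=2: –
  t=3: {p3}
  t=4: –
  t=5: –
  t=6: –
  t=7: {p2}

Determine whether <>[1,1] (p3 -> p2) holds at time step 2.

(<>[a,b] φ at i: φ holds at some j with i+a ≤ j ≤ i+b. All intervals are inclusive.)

Check (p3 -> p2) at each j in [3,3]:
  j=3: false
No position in the window satisfies it → formula fails.

Does not hold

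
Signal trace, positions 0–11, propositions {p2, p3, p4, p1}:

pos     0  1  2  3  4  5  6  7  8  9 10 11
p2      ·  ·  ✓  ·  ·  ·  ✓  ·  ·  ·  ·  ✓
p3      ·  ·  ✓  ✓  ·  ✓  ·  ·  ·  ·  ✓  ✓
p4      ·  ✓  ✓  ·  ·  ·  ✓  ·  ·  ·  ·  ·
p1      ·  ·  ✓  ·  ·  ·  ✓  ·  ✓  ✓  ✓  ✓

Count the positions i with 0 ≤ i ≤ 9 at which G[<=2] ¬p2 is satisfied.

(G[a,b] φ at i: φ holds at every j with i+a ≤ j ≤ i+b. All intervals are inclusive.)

Evaluate at each i in [0,9]:
  i=0: ✗ (fails at j=2)
  i=1: ✗ (fails at j=2)
  i=2: ✗ (fails at j=2)
  i=3: ✓ (all of [3,5])
  i=4: ✗ (fails at j=6)
  i=5: ✗ (fails at j=6)
  i=6: ✗ (fails at j=6)
  i=7: ✓ (all of [7,9])
  i=8: ✓ (all of [8,10])
  i=9: ✗ (fails at j=11)
Positions where it holds: {3, 7, 8} → 3.

3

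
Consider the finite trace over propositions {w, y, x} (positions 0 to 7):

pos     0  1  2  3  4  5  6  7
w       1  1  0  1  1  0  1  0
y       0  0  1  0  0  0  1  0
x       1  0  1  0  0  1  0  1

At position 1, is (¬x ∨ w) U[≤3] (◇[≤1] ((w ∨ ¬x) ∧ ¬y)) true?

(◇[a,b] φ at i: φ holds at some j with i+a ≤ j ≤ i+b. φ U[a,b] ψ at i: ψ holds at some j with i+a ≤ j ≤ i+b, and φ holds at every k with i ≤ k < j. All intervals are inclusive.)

Need some j in [1,4] with ◇[≤1] ((w ∨ ¬x) ∧ ¬y), and (¬x ∨ w) at every k in [1,j-1].
  j=1: ◇[≤1] ((w ∨ ¬x) ∧ ¬y) holds; no prefix to check → satisfied.

True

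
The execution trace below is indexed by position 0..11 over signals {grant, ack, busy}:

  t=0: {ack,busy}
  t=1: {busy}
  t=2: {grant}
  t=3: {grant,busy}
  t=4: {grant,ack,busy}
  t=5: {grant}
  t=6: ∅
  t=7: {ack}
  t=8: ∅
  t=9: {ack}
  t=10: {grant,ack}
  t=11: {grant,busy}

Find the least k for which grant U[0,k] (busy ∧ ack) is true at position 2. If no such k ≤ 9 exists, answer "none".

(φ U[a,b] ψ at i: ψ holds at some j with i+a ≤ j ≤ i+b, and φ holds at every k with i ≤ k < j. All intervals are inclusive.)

Need earliest j ≥ 2 with (busy ∧ ack), and grant at every k in [2,j-1].
  j=2: rhs fails.
  j=3: rhs fails.
  j=4: rhs holds; lhs holds on [2,3]. k = 2.

2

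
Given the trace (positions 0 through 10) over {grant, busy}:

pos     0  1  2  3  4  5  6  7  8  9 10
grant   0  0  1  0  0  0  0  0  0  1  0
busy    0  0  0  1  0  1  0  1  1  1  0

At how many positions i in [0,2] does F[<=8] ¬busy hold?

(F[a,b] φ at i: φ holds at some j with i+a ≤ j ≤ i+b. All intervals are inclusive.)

3

Evaluate at each i in [0,2]:
  i=0: ✓ (witness j=0)
  i=1: ✓ (witness j=1)
  i=2: ✓ (witness j=2)
Positions where it holds: {0, 1, 2} → 3.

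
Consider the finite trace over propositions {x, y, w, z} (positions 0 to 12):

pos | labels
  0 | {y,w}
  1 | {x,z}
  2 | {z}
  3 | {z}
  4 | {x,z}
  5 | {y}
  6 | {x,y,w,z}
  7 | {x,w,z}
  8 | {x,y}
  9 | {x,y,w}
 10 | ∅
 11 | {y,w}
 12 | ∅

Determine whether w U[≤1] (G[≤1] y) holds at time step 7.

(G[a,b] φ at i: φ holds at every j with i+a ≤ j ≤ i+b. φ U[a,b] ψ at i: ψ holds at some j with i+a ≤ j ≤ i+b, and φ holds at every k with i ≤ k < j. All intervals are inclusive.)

True

Need some j in [7,8] with G[≤1] y, and w at every k in [7,j-1].
  j=7: G[≤1] y — fails at 7.
  j=8: G[≤1] y holds; w holds at every k in [7,7] → satisfied.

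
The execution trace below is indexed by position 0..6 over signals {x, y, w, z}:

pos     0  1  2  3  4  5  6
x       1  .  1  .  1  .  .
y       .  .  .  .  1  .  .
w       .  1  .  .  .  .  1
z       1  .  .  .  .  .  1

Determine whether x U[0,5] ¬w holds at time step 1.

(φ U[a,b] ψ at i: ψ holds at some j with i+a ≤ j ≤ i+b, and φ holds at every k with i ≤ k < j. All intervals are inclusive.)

Need some j in [1,6] with ¬w, and x at every k in [1,j-1].
  j=1: ¬w false.
  j=2: ¬w holds, but x fails at k=1 → not this j.
  j=3: ¬w holds, but x fails at k=1 → not this j.
  j=4: ¬w holds, but x fails at k=1 → not this j.
  j=5: ¬w holds, but x fails at k=1 → not this j.
  j=6: ¬w false.
No j in the window works → until fails.

Does not hold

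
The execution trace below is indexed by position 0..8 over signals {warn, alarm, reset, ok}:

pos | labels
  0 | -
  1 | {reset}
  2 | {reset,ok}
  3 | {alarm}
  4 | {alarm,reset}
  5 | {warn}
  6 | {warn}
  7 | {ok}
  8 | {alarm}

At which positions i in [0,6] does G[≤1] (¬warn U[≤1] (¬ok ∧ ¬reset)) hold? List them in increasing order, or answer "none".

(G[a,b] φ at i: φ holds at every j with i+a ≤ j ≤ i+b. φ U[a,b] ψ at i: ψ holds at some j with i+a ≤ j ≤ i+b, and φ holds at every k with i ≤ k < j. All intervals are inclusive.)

Evaluate at each i in [0,6]:
  i=0: ✗ (fails at j=1)
  i=1: ✗ (fails at j=1)
  i=2: ✓ (all of [2,3])
  i=3: ✓ (all of [3,4])
  i=4: ✓ (all of [4,5])
  i=5: ✓ (all of [5,6])
  i=6: ✓ (all of [6,7])

2, 3, 4, 5, 6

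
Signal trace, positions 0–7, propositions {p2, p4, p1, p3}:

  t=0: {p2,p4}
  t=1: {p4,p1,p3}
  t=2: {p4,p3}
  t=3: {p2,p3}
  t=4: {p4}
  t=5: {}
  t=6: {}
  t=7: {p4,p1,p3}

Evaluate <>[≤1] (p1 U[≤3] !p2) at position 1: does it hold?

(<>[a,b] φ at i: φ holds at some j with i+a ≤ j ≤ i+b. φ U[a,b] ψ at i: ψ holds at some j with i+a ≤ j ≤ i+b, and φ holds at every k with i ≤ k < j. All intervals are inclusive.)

Check (p1 U[≤3] !p2) at each j in [1,2]:
  j=1: holds
  j=2: holds
Found at j=1 → formula holds.

True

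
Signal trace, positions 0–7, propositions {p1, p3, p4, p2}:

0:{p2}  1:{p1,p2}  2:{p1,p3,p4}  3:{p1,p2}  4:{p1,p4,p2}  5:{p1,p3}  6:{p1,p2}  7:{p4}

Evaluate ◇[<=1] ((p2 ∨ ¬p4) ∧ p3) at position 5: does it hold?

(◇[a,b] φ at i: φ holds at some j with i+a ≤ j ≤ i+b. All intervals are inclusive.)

Check ((p2 ∨ ¬p4) ∧ p3) at each j in [5,6]:
  j=5: true
  j=6: false
Found at j=5 → formula holds.

Yes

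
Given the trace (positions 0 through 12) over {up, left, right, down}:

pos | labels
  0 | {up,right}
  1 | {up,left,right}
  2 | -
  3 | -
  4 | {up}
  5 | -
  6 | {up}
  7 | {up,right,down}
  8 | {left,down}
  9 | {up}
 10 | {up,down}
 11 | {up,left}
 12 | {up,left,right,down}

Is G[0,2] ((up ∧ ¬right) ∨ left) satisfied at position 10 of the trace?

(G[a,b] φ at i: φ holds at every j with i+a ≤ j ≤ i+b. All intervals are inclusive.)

Check ((up ∧ ¬right) ∨ left) at every j in [10,12]:
  j=10: true
  j=11: true
  j=12: true
All positions satisfy it → formula holds.

True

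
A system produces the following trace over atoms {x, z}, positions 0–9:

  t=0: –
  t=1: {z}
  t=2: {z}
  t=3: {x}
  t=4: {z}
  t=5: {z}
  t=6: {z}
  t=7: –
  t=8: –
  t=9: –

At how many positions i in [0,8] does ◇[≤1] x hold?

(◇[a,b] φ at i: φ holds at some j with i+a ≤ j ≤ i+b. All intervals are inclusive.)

2

Evaluate at each i in [0,8]:
  i=0: ✗ (none in [0,1])
  i=1: ✗ (none in [1,2])
  i=2: ✓ (witness j=3)
  i=3: ✓ (witness j=3)
  i=4: ✗ (none in [4,5])
  i=5: ✗ (none in [5,6])
  i=6: ✗ (none in [6,7])
  i=7: ✗ (none in [7,8])
  i=8: ✗ (none in [8,9])
Positions where it holds: {2, 3} → 2.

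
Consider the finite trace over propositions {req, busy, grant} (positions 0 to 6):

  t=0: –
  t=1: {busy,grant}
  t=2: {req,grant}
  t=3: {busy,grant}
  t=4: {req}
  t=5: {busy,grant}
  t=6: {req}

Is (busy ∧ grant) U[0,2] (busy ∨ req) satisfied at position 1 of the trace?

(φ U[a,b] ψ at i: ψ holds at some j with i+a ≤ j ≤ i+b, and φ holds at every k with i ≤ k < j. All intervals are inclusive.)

True

Need some j in [1,3] with (busy ∨ req), and (busy ∧ grant) at every k in [1,j-1].
  j=1: (busy ∨ req) holds; no prefix to check → satisfied.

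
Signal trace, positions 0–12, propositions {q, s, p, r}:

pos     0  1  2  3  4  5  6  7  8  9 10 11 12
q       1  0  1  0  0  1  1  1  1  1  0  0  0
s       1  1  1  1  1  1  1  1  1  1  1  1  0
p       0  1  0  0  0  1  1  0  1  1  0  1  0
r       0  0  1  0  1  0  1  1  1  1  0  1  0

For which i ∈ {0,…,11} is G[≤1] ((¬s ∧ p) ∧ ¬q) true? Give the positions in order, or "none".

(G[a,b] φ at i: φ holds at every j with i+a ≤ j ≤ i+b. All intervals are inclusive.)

none

Evaluate at each i in [0,11]:
  i=0: ✗ (fails at j=0)
  i=1: ✗ (fails at j=1)
  i=2: ✗ (fails at j=2)
  i=3: ✗ (fails at j=3)
  i=4: ✗ (fails at j=4)
  i=5: ✗ (fails at j=5)
  i=6: ✗ (fails at j=6)
  i=7: ✗ (fails at j=7)
  i=8: ✗ (fails at j=8)
  i=9: ✗ (fails at j=9)
  i=10: ✗ (fails at j=10)
  i=11: ✗ (fails at j=11)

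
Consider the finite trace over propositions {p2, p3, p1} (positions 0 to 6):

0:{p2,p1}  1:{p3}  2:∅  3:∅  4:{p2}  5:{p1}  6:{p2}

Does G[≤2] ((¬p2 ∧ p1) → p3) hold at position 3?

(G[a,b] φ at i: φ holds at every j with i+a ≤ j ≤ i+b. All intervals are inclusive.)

Does not hold

Check ((¬p2 ∧ p1) → p3) at every j in [3,5]:
  j=3: antecedent false → ✓
  j=4: antecedent false → ✓
  j=5: antecedent true; consequent false → ✗
Fails at j=5 → formula fails.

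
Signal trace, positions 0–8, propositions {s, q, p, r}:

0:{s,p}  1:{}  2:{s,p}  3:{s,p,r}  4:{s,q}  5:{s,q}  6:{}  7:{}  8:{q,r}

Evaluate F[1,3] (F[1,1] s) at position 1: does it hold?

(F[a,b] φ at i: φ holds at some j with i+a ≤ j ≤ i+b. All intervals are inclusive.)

Check F[1,1] s at each j in [2,4]:
  j=2: holds (witness at 3)
  j=3: holds (witness at 4)
  j=4: holds (witness at 5)
Found at j=2 → formula holds.

Yes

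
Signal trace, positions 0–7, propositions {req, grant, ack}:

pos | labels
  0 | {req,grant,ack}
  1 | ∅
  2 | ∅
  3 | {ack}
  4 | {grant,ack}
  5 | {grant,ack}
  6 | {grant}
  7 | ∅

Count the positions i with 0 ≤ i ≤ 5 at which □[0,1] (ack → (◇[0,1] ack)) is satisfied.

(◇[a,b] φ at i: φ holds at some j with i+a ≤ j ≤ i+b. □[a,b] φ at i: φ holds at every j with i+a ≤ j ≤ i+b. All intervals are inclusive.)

Evaluate at each i in [0,5]:
  i=0: ✓ (all of [0,1])
  i=1: ✓ (all of [1,2])
  i=2: ✓ (all of [2,3])
  i=3: ✓ (all of [3,4])
  i=4: ✓ (all of [4,5])
  i=5: ✓ (all of [5,6])
Positions where it holds: {0, 1, 2, 3, 4, 5} → 6.

6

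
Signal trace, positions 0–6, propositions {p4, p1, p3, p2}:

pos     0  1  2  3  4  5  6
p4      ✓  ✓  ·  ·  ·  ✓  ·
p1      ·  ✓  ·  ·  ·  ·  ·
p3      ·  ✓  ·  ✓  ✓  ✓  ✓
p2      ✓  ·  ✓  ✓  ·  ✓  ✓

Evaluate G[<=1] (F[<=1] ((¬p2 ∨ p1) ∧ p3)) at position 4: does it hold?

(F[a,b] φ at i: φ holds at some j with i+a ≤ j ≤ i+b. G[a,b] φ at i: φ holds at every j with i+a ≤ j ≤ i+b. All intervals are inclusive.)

False

Check F[<=1] ((¬p2 ∨ p1) ∧ p3) at every j in [4,5]:
  j=4: holds (witness at 4)
  j=5: fails (none in [5,6])
Fails at j=5 → formula fails.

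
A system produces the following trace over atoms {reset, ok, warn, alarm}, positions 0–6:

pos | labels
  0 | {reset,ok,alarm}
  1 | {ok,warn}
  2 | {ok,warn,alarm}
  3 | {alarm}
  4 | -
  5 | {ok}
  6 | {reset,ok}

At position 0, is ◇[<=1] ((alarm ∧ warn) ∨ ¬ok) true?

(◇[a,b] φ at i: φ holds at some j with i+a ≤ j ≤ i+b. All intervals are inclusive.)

Check ((alarm ∧ warn) ∨ ¬ok) at each j in [0,1]:
  j=0: false
  j=1: false
No position in the window satisfies it → formula fails.

No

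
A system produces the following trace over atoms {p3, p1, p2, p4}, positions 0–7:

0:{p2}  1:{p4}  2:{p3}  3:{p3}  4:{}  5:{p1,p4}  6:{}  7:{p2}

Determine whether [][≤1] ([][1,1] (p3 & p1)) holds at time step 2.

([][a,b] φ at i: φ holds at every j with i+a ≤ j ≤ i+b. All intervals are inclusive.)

False

Check [][1,1] (p3 & p1) at every j in [2,3]:
  j=2: fails at 3
  j=3: fails at 4
Fails at j=2 → formula fails.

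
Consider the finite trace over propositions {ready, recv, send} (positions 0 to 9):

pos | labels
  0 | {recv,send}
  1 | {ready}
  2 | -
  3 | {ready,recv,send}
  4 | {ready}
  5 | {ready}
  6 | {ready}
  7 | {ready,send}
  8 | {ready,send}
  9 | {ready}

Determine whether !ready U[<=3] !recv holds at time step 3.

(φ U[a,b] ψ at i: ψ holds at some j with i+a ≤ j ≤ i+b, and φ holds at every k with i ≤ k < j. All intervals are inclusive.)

No

Need some j in [3,6] with !recv, and !ready at every k in [3,j-1].
  j=3: !recv false.
  j=4: !recv holds, but !ready fails at k=3 → not this j.
  j=5: !recv holds, but !ready fails at k=3 → not this j.
  j=6: !recv holds, but !ready fails at k=3 → not this j.
No j in the window works → until fails.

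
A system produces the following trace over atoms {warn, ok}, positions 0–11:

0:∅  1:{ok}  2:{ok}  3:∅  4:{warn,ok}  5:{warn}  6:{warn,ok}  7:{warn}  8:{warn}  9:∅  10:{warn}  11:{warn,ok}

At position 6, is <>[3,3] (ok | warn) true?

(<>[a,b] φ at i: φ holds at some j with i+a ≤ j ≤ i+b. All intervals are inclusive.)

Check (ok | warn) at each j in [9,9]:
  j=9: false
No position in the window satisfies it → formula fails.

Does not hold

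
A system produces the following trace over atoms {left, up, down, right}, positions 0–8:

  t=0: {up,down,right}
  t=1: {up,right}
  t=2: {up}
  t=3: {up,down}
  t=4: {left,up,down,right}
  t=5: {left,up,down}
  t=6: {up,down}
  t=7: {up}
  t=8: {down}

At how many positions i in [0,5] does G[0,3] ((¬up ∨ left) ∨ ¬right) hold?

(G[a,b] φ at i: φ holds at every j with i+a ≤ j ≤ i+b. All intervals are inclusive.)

4

Evaluate at each i in [0,5]:
  i=0: ✗ (fails at j=0)
  i=1: ✗ (fails at j=1)
  i=2: ✓ (all of [2,5])
  i=3: ✓ (all of [3,6])
  i=4: ✓ (all of [4,7])
  i=5: ✓ (all of [5,8])
Positions where it holds: {2, 3, 4, 5} → 4.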